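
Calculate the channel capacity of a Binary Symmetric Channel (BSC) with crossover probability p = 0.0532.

For BSC with error probability p:
C = 1 - H(p) where H(p) is binary entropy
H(0.0532) = -0.0532 × log₂(0.0532) - 0.9468 × log₂(0.9468)
H(p) = 0.2998
C = 1 - 0.2998 = 0.7002 bits/use


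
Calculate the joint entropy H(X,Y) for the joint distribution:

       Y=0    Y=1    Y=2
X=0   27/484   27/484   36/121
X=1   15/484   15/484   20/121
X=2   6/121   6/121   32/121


H(X,Y) = -Σ p(x,y) log₂ p(x,y)
  p(0,0)=27/484: -0.0558 × log₂(0.0558) = 0.2323
  p(0,1)=27/484: -0.0558 × log₂(0.0558) = 0.2323
  p(0,2)=36/121: -0.2975 × log₂(0.2975) = 0.5203
  p(1,0)=15/484: -0.0310 × log₂(0.0310) = 0.1553
  p(1,1)=15/484: -0.0310 × log₂(0.0310) = 0.1553
  p(1,2)=20/121: -0.1653 × log₂(0.1653) = 0.4292
  p(2,0)=6/121: -0.0496 × log₂(0.0496) = 0.2149
  p(2,1)=6/121: -0.0496 × log₂(0.0496) = 0.2149
  p(2,2)=32/121: -0.2645 × log₂(0.2645) = 0.5075
H(X,Y) = 2.6621 bits


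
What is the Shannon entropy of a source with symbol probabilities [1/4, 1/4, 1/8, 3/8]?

H(X) = -Σ p(x) log₂ p(x)
  -1/4 × log₂(1/4) = 0.5000
  -1/4 × log₂(1/4) = 0.5000
  -1/8 × log₂(1/8) = 0.3750
  -3/8 × log₂(3/8) = 0.5306
H(X) = 1.9056 bits


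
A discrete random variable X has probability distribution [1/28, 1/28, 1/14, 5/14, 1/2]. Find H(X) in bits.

H(X) = -Σ p(x) log₂ p(x)
  -1/28 × log₂(1/28) = 0.1717
  -1/28 × log₂(1/28) = 0.1717
  -1/14 × log₂(1/14) = 0.2720
  -5/14 × log₂(5/14) = 0.5305
  -1/2 × log₂(1/2) = 0.5000
H(X) = 1.6458 bits


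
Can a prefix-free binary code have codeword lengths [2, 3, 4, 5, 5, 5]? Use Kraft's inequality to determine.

Kraft inequality: Σ 2^(-l_i) ≤ 1 for prefix-free code
Calculating: 2^(-2) + 2^(-3) + 2^(-4) + 2^(-5) + 2^(-5) + 2^(-5)
= 0.25 + 0.125 + 0.0625 + 0.03125 + 0.03125 + 0.03125
= 0.5312
Since 0.5312 ≤ 1, prefix-free code exists


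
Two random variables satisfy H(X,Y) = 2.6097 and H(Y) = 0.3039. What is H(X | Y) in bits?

Chain rule: H(X,Y) = H(X|Y) + H(Y)
H(X|Y) = H(X,Y) - H(Y) = 2.6097 - 0.3039 = 2.3058 bits


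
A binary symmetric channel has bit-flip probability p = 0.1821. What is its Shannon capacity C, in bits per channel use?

For BSC with error probability p:
C = 1 - H(p) where H(p) is binary entropy
H(0.1821) = -0.1821 × log₂(0.1821) - 0.8179 × log₂(0.8179)
H(p) = 0.6846
C = 1 - 0.6846 = 0.3154 bits/use


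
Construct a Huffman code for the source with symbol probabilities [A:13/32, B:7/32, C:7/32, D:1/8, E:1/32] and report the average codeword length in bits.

Huffman tree construction:
Combine smallest probabilities repeatedly
Resulting codes:
  A: 0 (length 1)
  B: 111 (length 3)
  C: 10 (length 2)
  D: 1101 (length 4)
  E: 1100 (length 4)
Average length = Σ p(s) × length(s) = 2.1250 bits


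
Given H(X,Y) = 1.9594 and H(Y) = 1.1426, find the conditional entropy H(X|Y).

Chain rule: H(X,Y) = H(X|Y) + H(Y)
H(X|Y) = H(X,Y) - H(Y) = 1.9594 - 1.1426 = 0.8168 bits


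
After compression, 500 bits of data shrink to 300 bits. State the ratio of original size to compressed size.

Compression ratio = Original / Compressed
= 500 / 300 = 1.67:1


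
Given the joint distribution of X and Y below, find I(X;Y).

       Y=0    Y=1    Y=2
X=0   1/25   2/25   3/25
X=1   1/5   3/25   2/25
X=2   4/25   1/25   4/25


H(X) = 1.5535, H(Y) = 1.5535, H(X,Y) = 2.9991
I(X;Y) = H(X) + H(Y) - H(X,Y) = 0.1080 bits


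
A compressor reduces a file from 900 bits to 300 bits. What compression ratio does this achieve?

Compression ratio = Original / Compressed
= 900 / 300 = 3.00:1


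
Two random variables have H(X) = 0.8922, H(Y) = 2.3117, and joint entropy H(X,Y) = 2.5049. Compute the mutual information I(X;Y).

I(X;Y) = H(X) + H(Y) - H(X,Y)
I(X;Y) = 0.8922 + 2.3117 - 2.5049 = 0.699 bits


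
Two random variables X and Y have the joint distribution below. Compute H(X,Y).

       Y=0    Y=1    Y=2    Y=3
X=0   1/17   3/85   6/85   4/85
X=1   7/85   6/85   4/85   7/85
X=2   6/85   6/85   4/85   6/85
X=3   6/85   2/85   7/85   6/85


H(X,Y) = -Σ p(x,y) log₂ p(x,y)
  p(0,0)=1/17: -0.0588 × log₂(0.0588) = 0.2404
  p(0,1)=3/85: -0.0353 × log₂(0.0353) = 0.1703
  p(0,2)=6/85: -0.0706 × log₂(0.0706) = 0.2700
  p(0,3)=4/85: -0.0471 × log₂(0.0471) = 0.2075
  p(1,0)=7/85: -0.0824 × log₂(0.0824) = 0.2966
  p(1,1)=6/85: -0.0706 × log₂(0.0706) = 0.2700
  p(1,2)=4/85: -0.0471 × log₂(0.0471) = 0.2075
  p(1,3)=7/85: -0.0824 × log₂(0.0824) = 0.2966
  p(2,0)=6/85: -0.0706 × log₂(0.0706) = 0.2700
  p(2,1)=6/85: -0.0706 × log₂(0.0706) = 0.2700
  p(2,2)=4/85: -0.0471 × log₂(0.0471) = 0.2075
  p(2,3)=6/85: -0.0706 × log₂(0.0706) = 0.2700
  p(3,0)=6/85: -0.0706 × log₂(0.0706) = 0.2700
  p(3,1)=2/85: -0.0235 × log₂(0.0235) = 0.1273
  p(3,2)=7/85: -0.0824 × log₂(0.0824) = 0.2966
  p(3,3)=6/85: -0.0706 × log₂(0.0706) = 0.2700
H(X,Y) = 3.9401 bits


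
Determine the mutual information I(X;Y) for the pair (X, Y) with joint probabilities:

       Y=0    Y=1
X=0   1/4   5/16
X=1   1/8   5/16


H(X) = 0.9887, H(Y) = 0.9544, H(X,Y) = 1.9238
I(X;Y) = H(X) + H(Y) - H(X,Y) = 0.0193 bits


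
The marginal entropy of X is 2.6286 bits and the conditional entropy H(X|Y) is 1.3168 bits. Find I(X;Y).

I(X;Y) = H(X) - H(X|Y)
I(X;Y) = 2.6286 - 1.3168 = 1.3118 bits


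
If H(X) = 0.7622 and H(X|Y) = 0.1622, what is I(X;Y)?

I(X;Y) = H(X) - H(X|Y)
I(X;Y) = 0.7622 - 0.1622 = 0.6 bits


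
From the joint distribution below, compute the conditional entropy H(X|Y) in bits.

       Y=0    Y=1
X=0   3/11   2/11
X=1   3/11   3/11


H(X|Y) = Σ_y p(y) H(X|Y=y)
  p(Y=0) = 6/11, H(X|Y=0) = 1.0000
  p(Y=1) = 5/11, H(X|Y=1) = 0.9710
H(X|Y) = 0.5455×1.0000 + 0.4545×0.9710 = 0.9868 bits


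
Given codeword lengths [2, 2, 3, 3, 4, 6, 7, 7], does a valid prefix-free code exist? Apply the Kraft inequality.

Kraft inequality: Σ 2^(-l_i) ≤ 1 for prefix-free code
Calculating: 2^(-2) + 2^(-2) + 2^(-3) + 2^(-3) + 2^(-4) + 2^(-6) + 2^(-7) + 2^(-7)
= 0.25 + 0.25 + 0.125 + 0.125 + 0.0625 + 0.015625 + 0.0078125 + 0.0078125
= 0.8438
Since 0.8438 ≤ 1, prefix-free code exists


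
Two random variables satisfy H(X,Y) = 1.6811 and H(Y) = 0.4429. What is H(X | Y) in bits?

Chain rule: H(X,Y) = H(X|Y) + H(Y)
H(X|Y) = H(X,Y) - H(Y) = 1.6811 - 0.4429 = 1.2382 bits


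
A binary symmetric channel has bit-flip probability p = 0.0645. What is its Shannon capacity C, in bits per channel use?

For BSC with error probability p:
C = 1 - H(p) where H(p) is binary entropy
H(0.0645) = -0.0645 × log₂(0.0645) - 0.9355 × log₂(0.9355)
H(p) = 0.3451
C = 1 - 0.3451 = 0.6549 bits/use


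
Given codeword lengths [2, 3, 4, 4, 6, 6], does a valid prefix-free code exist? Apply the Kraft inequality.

Kraft inequality: Σ 2^(-l_i) ≤ 1 for prefix-free code
Calculating: 2^(-2) + 2^(-3) + 2^(-4) + 2^(-4) + 2^(-6) + 2^(-6)
= 0.25 + 0.125 + 0.0625 + 0.0625 + 0.015625 + 0.015625
= 0.5312
Since 0.5312 ≤ 1, prefix-free code exists


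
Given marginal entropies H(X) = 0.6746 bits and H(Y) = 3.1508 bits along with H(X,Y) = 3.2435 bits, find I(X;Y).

I(X;Y) = H(X) + H(Y) - H(X,Y)
I(X;Y) = 0.6746 + 3.1508 - 3.2435 = 0.5819 bits


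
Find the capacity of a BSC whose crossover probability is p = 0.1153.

For BSC with error probability p:
C = 1 - H(p) where H(p) is binary entropy
H(0.1153) = -0.1153 × log₂(0.1153) - 0.8847 × log₂(0.8847)
H(p) = 0.5157
C = 1 - 0.5157 = 0.4843 bits/use


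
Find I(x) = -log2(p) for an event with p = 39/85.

Information content I(x) = -log₂(p(x))
I = -log₂(39/85) = -log₂(0.4588)
I = 1.1240 bits


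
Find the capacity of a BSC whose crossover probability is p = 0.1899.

For BSC with error probability p:
C = 1 - H(p) where H(p) is binary entropy
H(0.1899) = -0.1899 × log₂(0.1899) - 0.8101 × log₂(0.8101)
H(p) = 0.7013
C = 1 - 0.7013 = 0.2987 bits/use


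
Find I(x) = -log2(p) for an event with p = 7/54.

Information content I(x) = -log₂(p(x))
I = -log₂(7/54) = -log₂(0.1296)
I = 2.9475 bits


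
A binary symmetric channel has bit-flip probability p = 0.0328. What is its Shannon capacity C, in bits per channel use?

For BSC with error probability p:
C = 1 - H(p) where H(p) is binary entropy
H(0.0328) = -0.0328 × log₂(0.0328) - 0.9672 × log₂(0.9672)
H(p) = 0.2082
C = 1 - 0.2082 = 0.7918 bits/use


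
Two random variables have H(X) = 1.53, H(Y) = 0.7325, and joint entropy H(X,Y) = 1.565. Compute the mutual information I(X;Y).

I(X;Y) = H(X) + H(Y) - H(X,Y)
I(X;Y) = 1.53 + 0.7325 - 1.565 = 0.6975 bits


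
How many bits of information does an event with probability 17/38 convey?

Information content I(x) = -log₂(p(x))
I = -log₂(17/38) = -log₂(0.4474)
I = 1.1605 bits


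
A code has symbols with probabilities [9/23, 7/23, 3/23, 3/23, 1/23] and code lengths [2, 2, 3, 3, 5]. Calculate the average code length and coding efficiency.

Average length L = Σ p_i × l_i = 2.3913 bits
Entropy H = 2.0153 bits
Efficiency η = H/L × 100% = 84.28%


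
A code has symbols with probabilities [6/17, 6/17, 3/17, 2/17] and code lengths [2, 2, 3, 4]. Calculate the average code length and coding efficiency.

Average length L = Σ p_i × l_i = 2.4118 bits
Entropy H = 1.8654 bits
Efficiency η = H/L × 100% = 77.35%


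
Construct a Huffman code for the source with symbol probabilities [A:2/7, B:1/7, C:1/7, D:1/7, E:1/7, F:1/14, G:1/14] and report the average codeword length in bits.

Huffman tree construction:
Combine smallest probabilities repeatedly
Resulting codes:
  A: 01 (length 2)
  B: 100 (length 3)
  C: 101 (length 3)
  D: 110 (length 3)
  E: 111 (length 3)
  F: 000 (length 3)
  G: 001 (length 3)
Average length = Σ p(s) × length(s) = 2.7143 bits


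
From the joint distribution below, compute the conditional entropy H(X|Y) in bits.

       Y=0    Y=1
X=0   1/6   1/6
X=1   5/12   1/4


H(X|Y) = Σ_y p(y) H(X|Y=y)
  p(Y=0) = 7/12, H(X|Y=0) = 0.8631
  p(Y=1) = 5/12, H(X|Y=1) = 0.9710
H(X|Y) = 0.5833×0.8631 + 0.4167×0.9710 = 0.9080 bits


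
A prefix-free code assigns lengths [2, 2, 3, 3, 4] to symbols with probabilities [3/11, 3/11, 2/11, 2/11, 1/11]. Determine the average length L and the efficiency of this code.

Average length L = Σ p_i × l_i = 2.5455 bits
Entropy H = 2.2313 bits
Efficiency η = H/L × 100% = 87.66%


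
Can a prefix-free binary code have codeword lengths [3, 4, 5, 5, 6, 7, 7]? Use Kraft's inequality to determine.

Kraft inequality: Σ 2^(-l_i) ≤ 1 for prefix-free code
Calculating: 2^(-3) + 2^(-4) + 2^(-5) + 2^(-5) + 2^(-6) + 2^(-7) + 2^(-7)
= 0.125 + 0.0625 + 0.03125 + 0.03125 + 0.015625 + 0.0078125 + 0.0078125
= 0.2812
Since 0.2812 ≤ 1, prefix-free code exists


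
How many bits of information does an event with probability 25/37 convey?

Information content I(x) = -log₂(p(x))
I = -log₂(25/37) = -log₂(0.6757)
I = 0.5656 bits


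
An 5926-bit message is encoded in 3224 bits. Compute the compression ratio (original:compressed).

Compression ratio = Original / Compressed
= 5926 / 3224 = 1.84:1


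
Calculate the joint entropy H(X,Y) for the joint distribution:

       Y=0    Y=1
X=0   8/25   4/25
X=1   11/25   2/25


H(X,Y) = -Σ p(x,y) log₂ p(x,y)
  p(0,0)=8/25: -0.3200 × log₂(0.3200) = 0.5260
  p(0,1)=4/25: -0.1600 × log₂(0.1600) = 0.4230
  p(1,0)=11/25: -0.4400 × log₂(0.4400) = 0.5211
  p(1,1)=2/25: -0.0800 × log₂(0.0800) = 0.2915
H(X,Y) = 1.7617 bits


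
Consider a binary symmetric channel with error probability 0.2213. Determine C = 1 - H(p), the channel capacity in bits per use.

For BSC with error probability p:
C = 1 - H(p) where H(p) is binary entropy
H(0.2213) = -0.2213 × log₂(0.2213) - 0.7787 × log₂(0.7787)
H(p) = 0.7625
C = 1 - 0.7625 = 0.2375 bits/use


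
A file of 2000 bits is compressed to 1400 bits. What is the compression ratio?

Compression ratio = Original / Compressed
= 2000 / 1400 = 1.43:1


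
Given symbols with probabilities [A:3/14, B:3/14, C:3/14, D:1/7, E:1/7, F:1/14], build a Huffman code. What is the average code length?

Huffman tree construction:
Combine smallest probabilities repeatedly
Resulting codes:
  A: 111 (length 3)
  B: 00 (length 2)
  C: 01 (length 2)
  D: 101 (length 3)
  E: 110 (length 3)
  F: 100 (length 3)
Average length = Σ p(s) × length(s) = 2.5714 bits


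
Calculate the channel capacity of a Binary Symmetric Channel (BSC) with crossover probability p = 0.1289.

For BSC with error probability p:
C = 1 - H(p) where H(p) is binary entropy
H(0.1289) = -0.1289 × log₂(0.1289) - 0.8711 × log₂(0.8711)
H(p) = 0.5544
C = 1 - 0.5544 = 0.4456 bits/use


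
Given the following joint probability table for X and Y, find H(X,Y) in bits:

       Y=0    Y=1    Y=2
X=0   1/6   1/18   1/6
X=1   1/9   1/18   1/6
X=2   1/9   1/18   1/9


H(X,Y) = -Σ p(x,y) log₂ p(x,y)
  p(0,0)=1/6: -0.1667 × log₂(0.1667) = 0.4308
  p(0,1)=1/18: -0.0556 × log₂(0.0556) = 0.2317
  p(0,2)=1/6: -0.1667 × log₂(0.1667) = 0.4308
  p(1,0)=1/9: -0.1111 × log₂(0.1111) = 0.3522
  p(1,1)=1/18: -0.0556 × log₂(0.0556) = 0.2317
  p(1,2)=1/6: -0.1667 × log₂(0.1667) = 0.4308
  p(2,0)=1/9: -0.1111 × log₂(0.1111) = 0.3522
  p(2,1)=1/18: -0.0556 × log₂(0.0556) = 0.2317
  p(2,2)=1/9: -0.1111 × log₂(0.1111) = 0.3522
H(X,Y) = 3.0441 bits


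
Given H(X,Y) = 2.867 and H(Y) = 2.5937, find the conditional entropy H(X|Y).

Chain rule: H(X,Y) = H(X|Y) + H(Y)
H(X|Y) = H(X,Y) - H(Y) = 2.867 - 2.5937 = 0.2733 bits


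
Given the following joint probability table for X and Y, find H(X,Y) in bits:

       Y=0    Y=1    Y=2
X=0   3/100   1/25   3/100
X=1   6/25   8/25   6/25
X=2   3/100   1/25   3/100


H(X,Y) = -Σ p(x,y) log₂ p(x,y)
  p(0,0)=3/100: -0.0300 × log₂(0.0300) = 0.1518
  p(0,1)=1/25: -0.0400 × log₂(0.0400) = 0.1858
  p(0,2)=3/100: -0.0300 × log₂(0.0300) = 0.1518
  p(1,0)=6/25: -0.2400 × log₂(0.2400) = 0.4941
  p(1,1)=8/25: -0.3200 × log₂(0.3200) = 0.5260
  p(1,2)=6/25: -0.2400 × log₂(0.2400) = 0.4941
  p(2,0)=3/100: -0.0300 × log₂(0.0300) = 0.1518
  p(2,1)=1/25: -0.0400 × log₂(0.0400) = 0.1858
  p(2,2)=3/100: -0.0300 × log₂(0.0300) = 0.1518
H(X,Y) = 2.4929 bits


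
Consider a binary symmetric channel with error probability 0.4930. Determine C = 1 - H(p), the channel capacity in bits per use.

For BSC with error probability p:
C = 1 - H(p) where H(p) is binary entropy
H(0.4930) = -0.4930 × log₂(0.4930) - 0.5070 × log₂(0.5070)
H(p) = 0.9999
C = 1 - 0.9999 = 0.0001 bits/use


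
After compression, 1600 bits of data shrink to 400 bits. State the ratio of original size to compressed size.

Compression ratio = Original / Compressed
= 1600 / 400 = 4.00:1


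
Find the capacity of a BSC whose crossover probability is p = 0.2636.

For BSC with error probability p:
C = 1 - H(p) where H(p) is binary entropy
H(0.2636) = -0.2636 × log₂(0.2636) - 0.7364 × log₂(0.7364)
H(p) = 0.8321
C = 1 - 0.8321 = 0.1679 bits/use


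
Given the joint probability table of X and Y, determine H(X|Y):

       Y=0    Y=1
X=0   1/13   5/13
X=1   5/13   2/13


H(X|Y) = Σ_y p(y) H(X|Y=y)
  p(Y=0) = 6/13, H(X|Y=0) = 0.6500
  p(Y=1) = 7/13, H(X|Y=1) = 0.8631
H(X|Y) = 0.4615×0.6500 + 0.5385×0.8631 = 0.7648 bits


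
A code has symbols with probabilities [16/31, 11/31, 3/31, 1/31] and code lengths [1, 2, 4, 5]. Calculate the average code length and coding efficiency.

Average length L = Σ p_i × l_i = 1.7742 bits
Entropy H = 1.5088 bits
Efficiency η = H/L × 100% = 85.04%


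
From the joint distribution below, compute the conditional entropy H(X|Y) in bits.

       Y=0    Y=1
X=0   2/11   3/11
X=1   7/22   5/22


H(X|Y) = Σ_y p(y) H(X|Y=y)
  p(Y=0) = 1/2, H(X|Y=0) = 0.9457
  p(Y=1) = 1/2, H(X|Y=1) = 0.9940
H(X|Y) = 0.5000×0.9457 + 0.5000×0.9940 = 0.9698 bits


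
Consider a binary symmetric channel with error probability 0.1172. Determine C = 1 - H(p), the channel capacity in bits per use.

For BSC with error probability p:
C = 1 - H(p) where H(p) is binary entropy
H(0.1172) = -0.1172 × log₂(0.1172) - 0.8828 × log₂(0.8828)
H(p) = 0.5213
C = 1 - 0.5213 = 0.4787 bits/use


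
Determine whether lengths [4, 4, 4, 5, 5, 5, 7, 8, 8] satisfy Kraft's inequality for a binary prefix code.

Kraft inequality: Σ 2^(-l_i) ≤ 1 for prefix-free code
Calculating: 2^(-4) + 2^(-4) + 2^(-4) + 2^(-5) + 2^(-5) + 2^(-5) + 2^(-7) + 2^(-8) + 2^(-8)
= 0.0625 + 0.0625 + 0.0625 + 0.03125 + 0.03125 + 0.03125 + 0.0078125 + 0.00390625 + 0.00390625
= 0.2969
Since 0.2969 ≤ 1, prefix-free code exists


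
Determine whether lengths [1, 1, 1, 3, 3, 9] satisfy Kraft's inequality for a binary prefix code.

Kraft inequality: Σ 2^(-l_i) ≤ 1 for prefix-free code
Calculating: 2^(-1) + 2^(-1) + 2^(-1) + 2^(-3) + 2^(-3) + 2^(-9)
= 0.5 + 0.5 + 0.5 + 0.125 + 0.125 + 0.001953125
= 1.7520
Since 1.7520 > 1, prefix-free code does not exist


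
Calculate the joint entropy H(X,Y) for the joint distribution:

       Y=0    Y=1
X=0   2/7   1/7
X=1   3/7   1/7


H(X,Y) = -Σ p(x,y) log₂ p(x,y)
  p(0,0)=2/7: -0.2857 × log₂(0.2857) = 0.5164
  p(0,1)=1/7: -0.1429 × log₂(0.1429) = 0.4011
  p(1,0)=3/7: -0.4286 × log₂(0.4286) = 0.5239
  p(1,1)=1/7: -0.1429 × log₂(0.1429) = 0.4011
H(X,Y) = 1.8424 bits


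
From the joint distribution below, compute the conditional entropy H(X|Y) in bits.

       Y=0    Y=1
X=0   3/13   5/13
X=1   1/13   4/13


H(X|Y) = Σ_y p(y) H(X|Y=y)
  p(Y=0) = 4/13, H(X|Y=0) = 0.8113
  p(Y=1) = 9/13, H(X|Y=1) = 0.9911
H(X|Y) = 0.3077×0.8113 + 0.6923×0.9911 = 0.9358 bits


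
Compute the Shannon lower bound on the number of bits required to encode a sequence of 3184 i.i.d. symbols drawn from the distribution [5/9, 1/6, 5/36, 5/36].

Entropy H = 1.6930 bits/symbol
Minimum bits = H × n = 1.6930 × 3184
= 5390.66 bits


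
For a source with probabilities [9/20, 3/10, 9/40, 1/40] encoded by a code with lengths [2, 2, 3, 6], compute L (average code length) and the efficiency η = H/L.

Average length L = Σ p_i × l_i = 2.3250 bits
Entropy H = 1.6567 bits
Efficiency η = H/L × 100% = 71.26%


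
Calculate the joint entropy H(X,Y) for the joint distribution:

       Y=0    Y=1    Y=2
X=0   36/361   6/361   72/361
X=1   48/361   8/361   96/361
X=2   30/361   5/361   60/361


H(X,Y) = -Σ p(x,y) log₂ p(x,y)
  p(0,0)=36/361: -0.0997 × log₂(0.0997) = 0.3317
  p(0,1)=6/361: -0.0166 × log₂(0.0166) = 0.0982
  p(0,2)=72/361: -0.1994 × log₂(0.1994) = 0.4639
  p(1,0)=48/361: -0.1330 × log₂(0.1330) = 0.3870
  p(1,1)=8/361: -0.0222 × log₂(0.0222) = 0.1218
  p(1,2)=96/361: -0.2659 × log₂(0.2659) = 0.5082
  p(2,0)=30/361: -0.0831 × log₂(0.0831) = 0.2983
  p(2,1)=5/361: -0.0139 × log₂(0.0139) = 0.0855
  p(2,2)=60/361: -0.1662 × log₂(0.1662) = 0.4303
H(X,Y) = 2.7249 bits


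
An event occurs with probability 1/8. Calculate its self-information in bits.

Information content I(x) = -log₂(p(x))
I = -log₂(1/8) = -log₂(0.1250)
I = 3.0000 bits


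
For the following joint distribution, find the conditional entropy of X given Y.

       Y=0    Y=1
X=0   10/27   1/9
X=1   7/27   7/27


H(X|Y) = Σ_y p(y) H(X|Y=y)
  p(Y=0) = 17/27, H(X|Y=0) = 0.9774
  p(Y=1) = 10/27, H(X|Y=1) = 0.8813
H(X|Y) = 0.6296×0.9774 + 0.3704×0.8813 = 0.9418 bits


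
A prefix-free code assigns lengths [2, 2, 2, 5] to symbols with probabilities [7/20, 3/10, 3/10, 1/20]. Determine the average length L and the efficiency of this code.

Average length L = Σ p_i × l_i = 2.1500 bits
Entropy H = 1.7884 bits
Efficiency η = H/L × 100% = 83.18%


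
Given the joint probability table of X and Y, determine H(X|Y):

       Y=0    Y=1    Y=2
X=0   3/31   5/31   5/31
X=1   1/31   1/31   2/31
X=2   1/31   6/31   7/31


H(X|Y) = Σ_y p(y) H(X|Y=y)
  p(Y=0) = 5/31, H(X|Y=0) = 1.3710
  p(Y=1) = 12/31, H(X|Y=1) = 1.3250
  p(Y=2) = 14/31, H(X|Y=2) = 1.4316
H(X|Y) = 0.1613×1.3710 + 0.3871×1.3250 + 0.4516×1.4316 = 1.3805 bits


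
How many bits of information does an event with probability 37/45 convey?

Information content I(x) = -log₂(p(x))
I = -log₂(37/45) = -log₂(0.8222)
I = 0.2824 bits


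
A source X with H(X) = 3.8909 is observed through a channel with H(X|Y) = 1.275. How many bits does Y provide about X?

I(X;Y) = H(X) - H(X|Y)
I(X;Y) = 3.8909 - 1.275 = 2.6159 bits


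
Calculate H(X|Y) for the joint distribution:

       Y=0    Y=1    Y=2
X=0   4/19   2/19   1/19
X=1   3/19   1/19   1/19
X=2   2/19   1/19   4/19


H(X|Y) = Σ_y p(y) H(X|Y=y)
  p(Y=0) = 9/19, H(X|Y=0) = 1.5305
  p(Y=1) = 4/19, H(X|Y=1) = 1.5000
  p(Y=2) = 6/19, H(X|Y=2) = 1.2516
H(X|Y) = 0.4737×1.5305 + 0.2105×1.5000 + 0.3158×1.2516 = 1.4360 bits


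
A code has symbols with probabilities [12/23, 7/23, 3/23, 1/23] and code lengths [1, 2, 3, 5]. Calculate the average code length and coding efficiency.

Average length L = Σ p_i × l_i = 1.7391 bits
Entropy H = 1.5920 bits
Efficiency η = H/L × 100% = 91.54%


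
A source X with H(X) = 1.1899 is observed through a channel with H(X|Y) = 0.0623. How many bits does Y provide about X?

I(X;Y) = H(X) - H(X|Y)
I(X;Y) = 1.1899 - 0.0623 = 1.1276 bits


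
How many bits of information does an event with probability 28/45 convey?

Information content I(x) = -log₂(p(x))
I = -log₂(28/45) = -log₂(0.6222)
I = 0.6845 bits


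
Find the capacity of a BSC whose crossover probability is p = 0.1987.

For BSC with error probability p:
C = 1 - H(p) where H(p) is binary entropy
H(0.1987) = -0.1987 × log₂(0.1987) - 0.8013 × log₂(0.8013)
H(p) = 0.7193
C = 1 - 0.7193 = 0.2807 bits/use


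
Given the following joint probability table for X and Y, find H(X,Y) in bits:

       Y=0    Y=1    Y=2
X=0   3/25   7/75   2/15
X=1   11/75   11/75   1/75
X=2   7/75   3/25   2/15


H(X,Y) = -Σ p(x,y) log₂ p(x,y)
  p(0,0)=3/25: -0.1200 × log₂(0.1200) = 0.3671
  p(0,1)=7/75: -0.0933 × log₂(0.0933) = 0.3193
  p(0,2)=2/15: -0.1333 × log₂(0.1333) = 0.3876
  p(1,0)=11/75: -0.1467 × log₂(0.1467) = 0.4062
  p(1,1)=11/75: -0.1467 × log₂(0.1467) = 0.4062
  p(1,2)=1/75: -0.0133 × log₂(0.0133) = 0.0831
  p(2,0)=7/75: -0.0933 × log₂(0.0933) = 0.3193
  p(2,1)=3/25: -0.1200 × log₂(0.1200) = 0.3671
  p(2,2)=2/15: -0.1333 × log₂(0.1333) = 0.3876
H(X,Y) = 3.0434 bits


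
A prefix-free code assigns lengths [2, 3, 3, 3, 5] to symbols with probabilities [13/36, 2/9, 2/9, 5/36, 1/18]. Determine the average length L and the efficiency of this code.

Average length L = Σ p_i × l_i = 2.7500 bits
Entropy H = 2.1223 bits
Efficiency η = H/L × 100% = 77.17%


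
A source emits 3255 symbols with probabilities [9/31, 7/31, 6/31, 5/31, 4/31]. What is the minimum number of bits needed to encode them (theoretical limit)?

Entropy H = 2.2671 bits/symbol
Minimum bits = H × n = 2.2671 × 3255
= 7379.39 bits


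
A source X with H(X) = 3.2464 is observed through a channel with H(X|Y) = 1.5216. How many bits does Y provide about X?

I(X;Y) = H(X) - H(X|Y)
I(X;Y) = 3.2464 - 1.5216 = 1.7248 bits


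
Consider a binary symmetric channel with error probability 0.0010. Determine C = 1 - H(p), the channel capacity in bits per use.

For BSC with error probability p:
C = 1 - H(p) where H(p) is binary entropy
H(0.0010) = -0.0010 × log₂(0.0010) - 0.9990 × log₂(0.9990)
H(p) = 0.0114
C = 1 - 0.0114 = 0.9886 bits/use


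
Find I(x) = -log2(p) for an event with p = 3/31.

Information content I(x) = -log₂(p(x))
I = -log₂(3/31) = -log₂(0.0968)
I = 3.3692 bits


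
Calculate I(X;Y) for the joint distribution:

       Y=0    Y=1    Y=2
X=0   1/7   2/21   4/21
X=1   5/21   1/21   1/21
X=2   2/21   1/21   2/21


H(X) = 1.5452, H(Y) = 1.4937, H(X,Y) = 2.9464
I(X;Y) = H(X) + H(Y) - H(X,Y) = 0.0925 bits


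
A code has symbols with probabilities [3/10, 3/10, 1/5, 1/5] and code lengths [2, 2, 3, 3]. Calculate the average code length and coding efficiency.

Average length L = Σ p_i × l_i = 2.4000 bits
Entropy H = 1.9710 bits
Efficiency η = H/L × 100% = 82.12%


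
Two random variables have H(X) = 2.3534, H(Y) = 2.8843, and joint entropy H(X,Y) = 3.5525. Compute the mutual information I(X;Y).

I(X;Y) = H(X) + H(Y) - H(X,Y)
I(X;Y) = 2.3534 + 2.8843 - 3.5525 = 1.6852 bits


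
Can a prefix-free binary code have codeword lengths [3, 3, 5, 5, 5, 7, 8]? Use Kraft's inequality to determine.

Kraft inequality: Σ 2^(-l_i) ≤ 1 for prefix-free code
Calculating: 2^(-3) + 2^(-3) + 2^(-5) + 2^(-5) + 2^(-5) + 2^(-7) + 2^(-8)
= 0.125 + 0.125 + 0.03125 + 0.03125 + 0.03125 + 0.0078125 + 0.00390625
= 0.3555
Since 0.3555 ≤ 1, prefix-free code exists


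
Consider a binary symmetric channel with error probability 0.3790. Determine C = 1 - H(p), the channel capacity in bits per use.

For BSC with error probability p:
C = 1 - H(p) where H(p) is binary entropy
H(0.3790) = -0.3790 × log₂(0.3790) - 0.6210 × log₂(0.6210)
H(p) = 0.9573
C = 1 - 0.9573 = 0.0427 bits/use


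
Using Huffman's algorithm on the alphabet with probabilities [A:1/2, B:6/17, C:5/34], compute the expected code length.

Huffman tree construction:
Combine smallest probabilities repeatedly
Resulting codes:
  A: 0 (length 1)
  B: 11 (length 2)
  C: 10 (length 2)
Average length = Σ p(s) × length(s) = 1.5000 bits


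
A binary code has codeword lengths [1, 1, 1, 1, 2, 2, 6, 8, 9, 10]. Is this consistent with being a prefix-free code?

Kraft inequality: Σ 2^(-l_i) ≤ 1 for prefix-free code
Calculating: 2^(-1) + 2^(-1) + 2^(-1) + 2^(-1) + 2^(-2) + 2^(-2) + 2^(-6) + 2^(-8) + 2^(-9) + 2^(-10)
= 0.5 + 0.5 + 0.5 + 0.5 + 0.25 + 0.25 + 0.015625 + 0.00390625 + 0.001953125 + 0.0009765625
= 2.5225
Since 2.5225 > 1, prefix-free code does not exist


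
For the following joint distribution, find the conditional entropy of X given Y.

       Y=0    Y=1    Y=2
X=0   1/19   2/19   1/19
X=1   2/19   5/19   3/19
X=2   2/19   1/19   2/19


H(X|Y) = Σ_y p(y) H(X|Y=y)
  p(Y=0) = 5/19, H(X|Y=0) = 1.5219
  p(Y=1) = 8/19, H(X|Y=1) = 1.2988
  p(Y=2) = 6/19, H(X|Y=2) = 1.4591
H(X|Y) = 0.2632×1.5219 + 0.4211×1.2988 + 0.3158×1.4591 = 1.4082 bits


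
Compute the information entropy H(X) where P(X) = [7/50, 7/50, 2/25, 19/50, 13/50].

H(X) = -Σ p(x) log₂ p(x)
  -7/50 × log₂(7/50) = 0.3971
  -7/50 × log₂(7/50) = 0.3971
  -2/25 × log₂(2/25) = 0.2915
  -19/50 × log₂(19/50) = 0.5305
  -13/50 × log₂(13/50) = 0.5053
H(X) = 2.1215 bits


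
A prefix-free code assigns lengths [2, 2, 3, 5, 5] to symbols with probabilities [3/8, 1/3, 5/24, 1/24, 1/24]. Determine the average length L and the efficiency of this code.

Average length L = Σ p_i × l_i = 2.4583 bits
Entropy H = 1.9125 bits
Efficiency η = H/L × 100% = 77.80%


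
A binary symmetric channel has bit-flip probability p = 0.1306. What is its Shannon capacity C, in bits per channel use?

For BSC with error probability p:
C = 1 - H(p) where H(p) is binary entropy
H(0.1306) = -0.1306 × log₂(0.1306) - 0.8694 × log₂(0.8694)
H(p) = 0.5591
C = 1 - 0.5591 = 0.4409 bits/use


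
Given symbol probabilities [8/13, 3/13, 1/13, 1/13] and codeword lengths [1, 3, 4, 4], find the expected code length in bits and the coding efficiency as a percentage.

Average length L = Σ p_i × l_i = 1.9231 bits
Entropy H = 1.4885 bits
Efficiency η = H/L × 100% = 77.40%


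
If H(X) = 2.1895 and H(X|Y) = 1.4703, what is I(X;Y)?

I(X;Y) = H(X) - H(X|Y)
I(X;Y) = 2.1895 - 1.4703 = 0.7192 bits


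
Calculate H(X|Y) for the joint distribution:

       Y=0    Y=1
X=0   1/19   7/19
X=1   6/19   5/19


H(X|Y) = Σ_y p(y) H(X|Y=y)
  p(Y=0) = 7/19, H(X|Y=0) = 0.5917
  p(Y=1) = 12/19, H(X|Y=1) = 0.9799
H(X|Y) = 0.3684×0.5917 + 0.6316×0.9799 = 0.8368 bits


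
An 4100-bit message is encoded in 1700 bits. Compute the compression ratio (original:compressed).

Compression ratio = Original / Compressed
= 4100 / 1700 = 2.41:1


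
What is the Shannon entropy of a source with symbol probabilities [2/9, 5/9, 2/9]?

H(X) = -Σ p(x) log₂ p(x)
  -2/9 × log₂(2/9) = 0.4822
  -5/9 × log₂(5/9) = 0.4711
  -2/9 × log₂(2/9) = 0.4822
H(X) = 1.4355 bits


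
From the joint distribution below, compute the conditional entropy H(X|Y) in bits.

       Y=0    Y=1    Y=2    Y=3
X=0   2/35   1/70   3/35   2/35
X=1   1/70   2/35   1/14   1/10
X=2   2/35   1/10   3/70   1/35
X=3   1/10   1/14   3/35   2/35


H(X|Y) = Σ_y p(y) H(X|Y=y)
  p(Y=0) = 8/35, H(X|Y=0) = 1.7718
  p(Y=1) = 17/70, H(X|Y=1) = 1.7780
  p(Y=2) = 2/7, H(X|Y=2) = 1.9527
  p(Y=3) = 17/70, H(X|Y=3) = 1.8727
H(X|Y) = 0.2286×1.7718 + 0.2429×1.7780 + 0.2857×1.9527 + 0.2429×1.8727 = 1.8495 bits


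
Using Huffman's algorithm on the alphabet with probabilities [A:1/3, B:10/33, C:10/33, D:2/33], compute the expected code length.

Huffman tree construction:
Combine smallest probabilities repeatedly
Resulting codes:
  A: 11 (length 2)
  B: 01 (length 2)
  C: 10 (length 2)
  D: 00 (length 2)
Average length = Σ p(s) × length(s) = 2.0000 bits


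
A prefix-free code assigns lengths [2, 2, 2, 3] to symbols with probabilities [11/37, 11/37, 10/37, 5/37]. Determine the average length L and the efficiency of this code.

Average length L = Σ p_i × l_i = 2.1351 bits
Entropy H = 1.9409 bits
Efficiency η = H/L × 100% = 90.90%


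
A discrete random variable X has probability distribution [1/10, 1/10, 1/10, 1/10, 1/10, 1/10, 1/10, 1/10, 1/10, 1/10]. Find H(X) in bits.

H(X) = -Σ p(x) log₂ p(x)
  -1/10 × log₂(1/10) = 0.3322
  -1/10 × log₂(1/10) = 0.3322
  -1/10 × log₂(1/10) = 0.3322
  -1/10 × log₂(1/10) = 0.3322
  -1/10 × log₂(1/10) = 0.3322
  -1/10 × log₂(1/10) = 0.3322
  -1/10 × log₂(1/10) = 0.3322
  -1/10 × log₂(1/10) = 0.3322
  -1/10 × log₂(1/10) = 0.3322
  -1/10 × log₂(1/10) = 0.3322
H(X) = 3.3219 bits


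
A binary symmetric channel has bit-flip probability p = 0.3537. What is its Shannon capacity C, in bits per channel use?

For BSC with error probability p:
C = 1 - H(p) where H(p) is binary entropy
H(0.3537) = -0.3537 × log₂(0.3537) - 0.6463 × log₂(0.6463)
H(p) = 0.9373
C = 1 - 0.9373 = 0.0627 bits/use


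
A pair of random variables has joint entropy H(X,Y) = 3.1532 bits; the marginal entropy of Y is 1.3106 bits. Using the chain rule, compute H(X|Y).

Chain rule: H(X,Y) = H(X|Y) + H(Y)
H(X|Y) = H(X,Y) - H(Y) = 3.1532 - 1.3106 = 1.8426 bits


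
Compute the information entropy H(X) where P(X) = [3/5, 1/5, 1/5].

H(X) = -Σ p(x) log₂ p(x)
  -3/5 × log₂(3/5) = 0.4422
  -1/5 × log₂(1/5) = 0.4644
  -1/5 × log₂(1/5) = 0.4644
H(X) = 1.3710 bits


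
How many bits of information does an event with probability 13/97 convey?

Information content I(x) = -log₂(p(x))
I = -log₂(13/97) = -log₂(0.1340)
I = 2.8995 bits


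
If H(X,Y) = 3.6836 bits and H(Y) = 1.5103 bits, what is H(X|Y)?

Chain rule: H(X,Y) = H(X|Y) + H(Y)
H(X|Y) = H(X,Y) - H(Y) = 3.6836 - 1.5103 = 2.1733 bits


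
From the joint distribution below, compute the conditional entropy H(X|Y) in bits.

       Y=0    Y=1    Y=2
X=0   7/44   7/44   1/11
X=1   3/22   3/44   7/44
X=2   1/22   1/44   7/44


H(X|Y) = Σ_y p(y) H(X|Y=y)
  p(Y=0) = 15/44, H(X|Y=0) = 1.4295
  p(Y=1) = 1/4, H(X|Y=1) = 1.2407
  p(Y=2) = 9/22, H(X|Y=2) = 1.5420
H(X|Y) = 0.3409×1.4295 + 0.2500×1.2407 + 0.4091×1.5420 = 1.4283 bits


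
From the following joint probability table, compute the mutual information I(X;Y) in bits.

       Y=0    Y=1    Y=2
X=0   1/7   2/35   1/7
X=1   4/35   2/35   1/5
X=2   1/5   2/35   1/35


H(X) = 1.5766, H(Y) = 1.4831, H(X,Y) = 2.9429
I(X;Y) = H(X) + H(Y) - H(X,Y) = 0.1168 bits


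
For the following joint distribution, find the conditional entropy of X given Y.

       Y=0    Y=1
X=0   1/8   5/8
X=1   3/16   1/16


H(X|Y) = Σ_y p(y) H(X|Y=y)
  p(Y=0) = 5/16, H(X|Y=0) = 0.9710
  p(Y=1) = 11/16, H(X|Y=1) = 0.4395
H(X|Y) = 0.3125×0.9710 + 0.6875×0.4395 = 0.6056 bits


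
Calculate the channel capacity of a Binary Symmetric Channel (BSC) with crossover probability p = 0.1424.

For BSC with error probability p:
C = 1 - H(p) where H(p) is binary entropy
H(0.1424) = -0.1424 × log₂(0.1424) - 0.8576 × log₂(0.8576)
H(p) = 0.5905
C = 1 - 0.5905 = 0.4095 bits/use


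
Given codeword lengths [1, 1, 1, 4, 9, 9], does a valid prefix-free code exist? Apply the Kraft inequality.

Kraft inequality: Σ 2^(-l_i) ≤ 1 for prefix-free code
Calculating: 2^(-1) + 2^(-1) + 2^(-1) + 2^(-4) + 2^(-9) + 2^(-9)
= 0.5 + 0.5 + 0.5 + 0.0625 + 0.001953125 + 0.001953125
= 1.5664
Since 1.5664 > 1, prefix-free code does not exist


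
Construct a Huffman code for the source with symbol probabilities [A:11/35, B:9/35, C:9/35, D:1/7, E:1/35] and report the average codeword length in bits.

Huffman tree construction:
Combine smallest probabilities repeatedly
Resulting codes:
  A: 11 (length 2)
  B: 01 (length 2)
  C: 10 (length 2)
  D: 001 (length 3)
  E: 000 (length 3)
Average length = Σ p(s) × length(s) = 2.1714 bits


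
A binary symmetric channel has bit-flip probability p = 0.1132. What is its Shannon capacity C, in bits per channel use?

For BSC with error probability p:
C = 1 - H(p) where H(p) is binary entropy
H(0.1132) = -0.1132 × log₂(0.1132) - 0.8868 × log₂(0.8868)
H(p) = 0.5095
C = 1 - 0.5095 = 0.4905 bits/use


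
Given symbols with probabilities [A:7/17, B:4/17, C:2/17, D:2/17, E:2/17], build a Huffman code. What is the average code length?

Huffman tree construction:
Combine smallest probabilities repeatedly
Resulting codes:
  A: 0 (length 1)
  B: 111 (length 3)
  C: 100 (length 3)
  D: 101 (length 3)
  E: 110 (length 3)
Average length = Σ p(s) × length(s) = 2.1765 bits


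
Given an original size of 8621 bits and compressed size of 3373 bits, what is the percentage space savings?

Space savings = (1 - Compressed/Original) × 100%
= (1 - 3373/8621) × 100%
= 60.87%


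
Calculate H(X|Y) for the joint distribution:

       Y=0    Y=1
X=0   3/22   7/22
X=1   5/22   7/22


H(X|Y) = Σ_y p(y) H(X|Y=y)
  p(Y=0) = 4/11, H(X|Y=0) = 0.9544
  p(Y=1) = 7/11, H(X|Y=1) = 1.0000
H(X|Y) = 0.3636×0.9544 + 0.6364×1.0000 = 0.9834 bits


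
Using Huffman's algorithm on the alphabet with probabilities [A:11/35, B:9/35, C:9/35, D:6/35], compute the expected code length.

Huffman tree construction:
Combine smallest probabilities repeatedly
Resulting codes:
  A: 11 (length 2)
  B: 01 (length 2)
  C: 10 (length 2)
  D: 00 (length 2)
Average length = Σ p(s) × length(s) = 2.0000 bits


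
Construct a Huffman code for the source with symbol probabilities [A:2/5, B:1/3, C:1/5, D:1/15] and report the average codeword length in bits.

Huffman tree construction:
Combine smallest probabilities repeatedly
Resulting codes:
  A: 0 (length 1)
  B: 11 (length 2)
  C: 101 (length 3)
  D: 100 (length 3)
Average length = Σ p(s) × length(s) = 1.8667 bits


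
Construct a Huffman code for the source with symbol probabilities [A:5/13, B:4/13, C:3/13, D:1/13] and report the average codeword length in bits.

Huffman tree construction:
Combine smallest probabilities repeatedly
Resulting codes:
  A: 0 (length 1)
  B: 10 (length 2)
  C: 111 (length 3)
  D: 110 (length 3)
Average length = Σ p(s) × length(s) = 1.9231 bits


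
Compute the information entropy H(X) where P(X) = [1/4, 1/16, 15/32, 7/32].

H(X) = -Σ p(x) log₂ p(x)
  -1/4 × log₂(1/4) = 0.5000
  -1/16 × log₂(1/16) = 0.2500
  -15/32 × log₂(15/32) = 0.5124
  -7/32 × log₂(7/32) = 0.4796
H(X) = 1.7420 bits


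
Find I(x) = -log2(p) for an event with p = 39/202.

Information content I(x) = -log₂(p(x))
I = -log₂(39/202) = -log₂(0.1931)
I = 2.3728 bits


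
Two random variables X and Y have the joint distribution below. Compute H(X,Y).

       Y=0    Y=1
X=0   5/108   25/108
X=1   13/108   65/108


H(X,Y) = -Σ p(x,y) log₂ p(x,y)
  p(0,0)=5/108: -0.0463 × log₂(0.0463) = 0.2052
  p(0,1)=25/108: -0.2315 × log₂(0.2315) = 0.4887
  p(1,0)=13/108: -0.1204 × log₂(0.1204) = 0.3677
  p(1,1)=65/108: -0.6019 × log₂(0.6019) = 0.4409
H(X,Y) = 1.5024 bits


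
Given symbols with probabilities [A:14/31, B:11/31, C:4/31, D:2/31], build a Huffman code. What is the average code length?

Huffman tree construction:
Combine smallest probabilities repeatedly
Resulting codes:
  A: 0 (length 1)
  B: 11 (length 2)
  C: 101 (length 3)
  D: 100 (length 3)
Average length = Σ p(s) × length(s) = 1.7419 bits


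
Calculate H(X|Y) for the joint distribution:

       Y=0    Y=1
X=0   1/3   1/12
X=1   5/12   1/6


H(X|Y) = Σ_y p(y) H(X|Y=y)
  p(Y=0) = 3/4, H(X|Y=0) = 0.9911
  p(Y=1) = 1/4, H(X|Y=1) = 0.9183
H(X|Y) = 0.7500×0.9911 + 0.2500×0.9183 = 0.9729 bits


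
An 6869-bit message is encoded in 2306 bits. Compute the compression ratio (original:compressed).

Compression ratio = Original / Compressed
= 6869 / 2306 = 2.98:1


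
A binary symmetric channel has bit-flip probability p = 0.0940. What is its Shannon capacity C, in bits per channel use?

For BSC with error probability p:
C = 1 - H(p) where H(p) is binary entropy
H(0.0940) = -0.0940 × log₂(0.0940) - 0.9060 × log₂(0.9060)
H(p) = 0.4497
C = 1 - 0.4497 = 0.5503 bits/use


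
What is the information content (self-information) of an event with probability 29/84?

Information content I(x) = -log₂(p(x))
I = -log₂(29/84) = -log₂(0.3452)
I = 1.5343 bits


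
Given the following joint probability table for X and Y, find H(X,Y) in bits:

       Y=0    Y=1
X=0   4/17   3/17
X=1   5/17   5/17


H(X,Y) = -Σ p(x,y) log₂ p(x,y)
  p(0,0)=4/17: -0.2353 × log₂(0.2353) = 0.4912
  p(0,1)=3/17: -0.1765 × log₂(0.1765) = 0.4416
  p(1,0)=5/17: -0.2941 × log₂(0.2941) = 0.5193
  p(1,1)=5/17: -0.2941 × log₂(0.2941) = 0.5193
H(X,Y) = 1.9713 bits


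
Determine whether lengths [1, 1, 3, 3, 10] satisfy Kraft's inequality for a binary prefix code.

Kraft inequality: Σ 2^(-l_i) ≤ 1 for prefix-free code
Calculating: 2^(-1) + 2^(-1) + 2^(-3) + 2^(-3) + 2^(-10)
= 0.5 + 0.5 + 0.125 + 0.125 + 0.0009765625
= 1.2510
Since 1.2510 > 1, prefix-free code does not exist


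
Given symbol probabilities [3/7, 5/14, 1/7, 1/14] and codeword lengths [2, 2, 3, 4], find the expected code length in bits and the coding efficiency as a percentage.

Average length L = Σ p_i × l_i = 2.2857 bits
Entropy H = 1.7274 bits
Efficiency η = H/L × 100% = 75.57%


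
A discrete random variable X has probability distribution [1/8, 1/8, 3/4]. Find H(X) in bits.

H(X) = -Σ p(x) log₂ p(x)
  -1/8 × log₂(1/8) = 0.3750
  -1/8 × log₂(1/8) = 0.3750
  -3/4 × log₂(3/4) = 0.3113
H(X) = 1.0613 bits


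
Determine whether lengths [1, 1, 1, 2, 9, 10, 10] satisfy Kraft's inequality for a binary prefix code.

Kraft inequality: Σ 2^(-l_i) ≤ 1 for prefix-free code
Calculating: 2^(-1) + 2^(-1) + 2^(-1) + 2^(-2) + 2^(-9) + 2^(-10) + 2^(-10)
= 0.5 + 0.5 + 0.5 + 0.25 + 0.001953125 + 0.0009765625 + 0.0009765625
= 1.7539
Since 1.7539 > 1, prefix-free code does not exist


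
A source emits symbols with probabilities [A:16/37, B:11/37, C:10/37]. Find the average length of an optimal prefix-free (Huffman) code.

Huffman tree construction:
Combine smallest probabilities repeatedly
Resulting codes:
  A: 0 (length 1)
  B: 11 (length 2)
  C: 10 (length 2)
Average length = Σ p(s) × length(s) = 1.5676 bits


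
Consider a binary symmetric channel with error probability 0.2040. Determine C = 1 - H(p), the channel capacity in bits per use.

For BSC with error probability p:
C = 1 - H(p) where H(p) is binary entropy
H(0.2040) = -0.2040 × log₂(0.2040) - 0.7960 × log₂(0.7960)
H(p) = 0.7299
C = 1 - 0.7299 = 0.2701 bits/use


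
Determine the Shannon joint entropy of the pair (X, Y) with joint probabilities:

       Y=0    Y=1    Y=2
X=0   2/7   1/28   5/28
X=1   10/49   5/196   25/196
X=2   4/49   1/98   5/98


H(X,Y) = -Σ p(x,y) log₂ p(x,y)
  p(0,0)=2/7: -0.2857 × log₂(0.2857) = 0.5164
  p(0,1)=1/28: -0.0357 × log₂(0.0357) = 0.1717
  p(0,2)=5/28: -0.1786 × log₂(0.1786) = 0.4438
  p(1,0)=10/49: -0.2041 × log₂(0.2041) = 0.4679
  p(1,1)=5/196: -0.0255 × log₂(0.0255) = 0.1350
  p(1,2)=25/196: -0.1276 × log₂(0.1276) = 0.3789
  p(2,0)=4/49: -0.0816 × log₂(0.0816) = 0.2951
  p(2,1)=1/98: -0.0102 × log₂(0.0102) = 0.0675
  p(2,2)=5/98: -0.0510 × log₂(0.0510) = 0.2190
H(X,Y) = 2.6954 bits
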